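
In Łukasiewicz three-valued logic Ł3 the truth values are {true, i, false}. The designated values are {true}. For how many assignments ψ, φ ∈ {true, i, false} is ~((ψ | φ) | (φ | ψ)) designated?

1

Designated under: (ψ=false, φ=false).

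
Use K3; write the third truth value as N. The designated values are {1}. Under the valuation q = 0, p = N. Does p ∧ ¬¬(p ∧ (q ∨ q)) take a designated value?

No

q ∨ q = 0 ∨ 0 = 0
p ∧ (q ∨ q) = N ∧ 0 = 0
¬(p ∧ (q ∨ q)) = ¬0 = 1
¬¬(p ∧ (q ∨ q)) = ¬1 = 0
p ∧ ¬¬(p ∧ (q ∨ q)) = N ∧ 0 = 0
0 ∉ {1}.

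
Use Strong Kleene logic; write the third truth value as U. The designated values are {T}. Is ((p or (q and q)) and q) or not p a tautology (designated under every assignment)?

No

Countermodel: p=T, q=U gives U, which is not designated.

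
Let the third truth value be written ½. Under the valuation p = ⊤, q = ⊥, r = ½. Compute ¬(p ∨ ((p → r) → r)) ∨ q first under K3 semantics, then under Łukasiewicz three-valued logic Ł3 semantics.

In K3: p → r = ⊤ → ½ = ½  [¬⊤ ∨ ½]
(p → r) → r = ½ → ½ = ½
p ∨ ((p → r) → r) = ⊤ ∨ ½ = ⊤
¬(p ∨ ((p → r) → r)) = ¬⊤ = ⊥
¬(p ∨ ((p → r) → r)) ∨ q = ⊥ ∨ ⊥ = ⊥
In Łukasiewicz three-valued logic Ł3: p → r = ⊤ → ½ = ½  [min(1, 1−1+½)]
(p → r) → r = ½ → ½ = ⊤
p ∨ ((p → r) → r) = ⊤ ∨ ⊤ = ⊤
¬(p ∨ ((p → r) → r)) = ¬⊤ = ⊥
¬(p ∨ ((p → r) → r)) ∨ q = ⊥ ∨ ⊥ = ⊥

⊥; ⊥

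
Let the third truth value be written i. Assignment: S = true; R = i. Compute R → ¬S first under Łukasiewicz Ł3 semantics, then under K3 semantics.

i; i

In Łukasiewicz Ł3: ¬S = ¬true = false
R → ¬S = i → false = i
In K3: ¬S = ¬true = false
R → ¬S = i → false = i  [¬i ∨ false]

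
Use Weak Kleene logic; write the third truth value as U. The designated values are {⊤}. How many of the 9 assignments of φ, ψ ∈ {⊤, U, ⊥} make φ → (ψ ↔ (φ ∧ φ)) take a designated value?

Designated under: (φ=⊤, ψ=⊤); (φ=⊥, ψ=⊤); (φ=⊥, ψ=⊥).

3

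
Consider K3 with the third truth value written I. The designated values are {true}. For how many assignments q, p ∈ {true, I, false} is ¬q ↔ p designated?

2

Designated under: (q=true, p=false); (q=false, p=true).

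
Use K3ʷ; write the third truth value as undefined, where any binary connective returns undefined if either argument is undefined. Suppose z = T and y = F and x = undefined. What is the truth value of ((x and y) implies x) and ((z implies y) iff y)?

undefined

x and y = undefined and F = undefined
(x and y) implies x = undefined implies undefined = undefined  [any arg is the third value ⇒ result is the third value]
z implies y = T implies F = F
(z implies y) iff y = F iff F = T
((x and y) implies x) and ((z implies y) iff y) = undefined and T = undefined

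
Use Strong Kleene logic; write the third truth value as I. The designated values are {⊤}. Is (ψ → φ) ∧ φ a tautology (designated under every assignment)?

No

Countermodel: ψ=⊤, φ=I gives I, which is not designated.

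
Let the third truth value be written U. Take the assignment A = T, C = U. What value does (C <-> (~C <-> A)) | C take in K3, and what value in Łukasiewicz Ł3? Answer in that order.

In K3: ~C = ~U = U
~C <-> A = U <-> T = U
C <-> (~C <-> A) = U <-> U = U
(C <-> (~C <-> A)) | C = U | U = U
In Łukasiewicz Ł3: ~C = ~U = U
~C <-> A = U <-> T = U  [1 − |½−1|]
C <-> (~C <-> A) = U <-> U = T
(C <-> (~C <-> A)) | C = T | U = T
They differ because K3 and Łukasiewicz Ł3 treat U differently under implication.

U; T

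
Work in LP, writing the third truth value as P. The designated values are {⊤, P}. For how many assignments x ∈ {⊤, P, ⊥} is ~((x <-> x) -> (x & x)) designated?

x=⊤: ⊥ ·
x=P: P ✓
x=⊥: ⊤ ✓

2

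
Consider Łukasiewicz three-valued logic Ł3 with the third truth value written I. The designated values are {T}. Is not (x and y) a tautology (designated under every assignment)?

Countermodel: x=T, y=T gives F, which is not designated.

No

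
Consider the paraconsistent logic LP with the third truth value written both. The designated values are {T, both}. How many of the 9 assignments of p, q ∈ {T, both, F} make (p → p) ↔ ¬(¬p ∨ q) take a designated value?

5

Of the 9 assignments, 5 give a value in {T, both}.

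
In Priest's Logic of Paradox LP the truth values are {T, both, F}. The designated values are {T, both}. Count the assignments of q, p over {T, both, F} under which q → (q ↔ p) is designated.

8

Of the 9 assignments, 8 give a value in {T, both}.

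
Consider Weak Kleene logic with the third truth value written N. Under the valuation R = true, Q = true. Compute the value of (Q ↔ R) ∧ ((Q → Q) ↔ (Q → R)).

Q ↔ R = true ↔ true = true
Q → Q = true → true = true
Q → R = true → true = true
(Q → Q) ↔ (Q → R) = true ↔ true = true
(Q ↔ R) ∧ ((Q → Q) ↔ (Q → R)) = true ∧ true = true

true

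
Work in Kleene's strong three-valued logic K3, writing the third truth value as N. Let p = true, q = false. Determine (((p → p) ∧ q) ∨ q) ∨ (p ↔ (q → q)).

p → p = true → true = true
(p → p) ∧ q = true ∧ false = false
((p → p) ∧ q) ∨ q = false ∨ false = false
q → q = false → false = true
p ↔ (q → q) = true ↔ true = true
(((p → p) ∧ q) ∨ q) ∨ (p ↔ (q → q)) = false ∨ true = true

true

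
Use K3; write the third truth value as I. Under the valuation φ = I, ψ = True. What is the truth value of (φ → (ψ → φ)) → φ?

ψ → φ = True → I = I  [¬True ∨ I]
φ → (ψ → φ) = I → I = I
(φ → (ψ → φ)) → φ = I → I = I

I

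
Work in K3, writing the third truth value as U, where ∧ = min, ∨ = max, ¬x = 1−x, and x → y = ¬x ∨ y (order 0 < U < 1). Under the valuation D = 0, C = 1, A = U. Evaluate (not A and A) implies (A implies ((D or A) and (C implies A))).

U

not A = not U = U
not A and A = U and U = U
D or A = 0 or U = U
C implies A = 1 implies U = U
(D or A) and (C implies A) = U and U = U
A implies ((D or A) and (C implies A)) = U implies U = U
(not A and A) implies (A implies ((D or A) and (C implies A))) = U implies U = U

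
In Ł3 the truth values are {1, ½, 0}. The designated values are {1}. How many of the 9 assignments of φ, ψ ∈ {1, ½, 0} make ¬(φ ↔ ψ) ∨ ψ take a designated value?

4

Designated under: (φ=1, ψ=1); (φ=1, ψ=0); (φ=½, ψ=1); (φ=0, ψ=1).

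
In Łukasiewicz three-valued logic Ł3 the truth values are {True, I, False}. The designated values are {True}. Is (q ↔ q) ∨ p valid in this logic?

Yes

Every assignment of q, p over {True, I, False} gives a value in {True}.
In particular, with q=I, p=I: (q ↔ q) ∨ p = True.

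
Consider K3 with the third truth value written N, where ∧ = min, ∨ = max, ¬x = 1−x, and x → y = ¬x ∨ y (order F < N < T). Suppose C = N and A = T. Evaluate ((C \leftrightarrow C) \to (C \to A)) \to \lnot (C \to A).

C \leftrightarrow C = N \leftrightarrow N = N
C \to A = N \to T = T  [\lnot N \lor T]
(C \leftrightarrow C) \to (C \to A) = N \to T = T
C \to A = N \to T = T
\lnot (C \to A) = \lnot T = F
((C \leftrightarrow C) \to (C \to A)) \to \lnot (C \to A) = T \to F = F

F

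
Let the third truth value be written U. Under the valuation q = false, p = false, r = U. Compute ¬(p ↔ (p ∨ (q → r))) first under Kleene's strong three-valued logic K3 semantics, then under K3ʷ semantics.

In Kleene's strong three-valued logic K3: q → r = false → U = true
p ∨ (q → r) = false ∨ true = true
p ↔ (p ∨ (q → r)) = false ↔ true = false
¬(p ↔ (p ∨ (q → r))) = ¬false = true
In K3ʷ: q → r = false → U = U
p ∨ (q → r) = false ∨ U = U
p ↔ (p ∨ (q → r)) = false ↔ U = U
¬(p ↔ (p ∨ (q → r))) = ¬U = U
They differ because Kleene's strong three-valued logic K3 and K3ʷ treat U differently under the binary connectives.

true; U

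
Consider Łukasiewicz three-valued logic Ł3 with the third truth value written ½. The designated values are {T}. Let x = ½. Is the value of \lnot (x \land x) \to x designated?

x \land x = ½ \land ½ = ½
\lnot (x \land x) = \lnot ½ = ½
\lnot (x \land x) \to x = ½ \to ½ = T  [min(1, 1−½+½)]
T ∈ {T}.

Yes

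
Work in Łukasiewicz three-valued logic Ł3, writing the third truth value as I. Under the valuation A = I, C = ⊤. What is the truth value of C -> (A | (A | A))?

A | A = I | I = I
A | (A | A) = I | I = I
C -> (A | (A | A)) = ⊤ -> I = I

I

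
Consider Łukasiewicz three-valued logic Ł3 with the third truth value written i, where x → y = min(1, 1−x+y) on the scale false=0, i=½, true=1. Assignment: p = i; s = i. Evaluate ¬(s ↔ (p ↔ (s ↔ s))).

s ↔ s = i ↔ i = true
p ↔ (s ↔ s) = i ↔ true = i
s ↔ (p ↔ (s ↔ s)) = i ↔ i = true
¬(s ↔ (p ↔ (s ↔ s))) = ¬true = false

false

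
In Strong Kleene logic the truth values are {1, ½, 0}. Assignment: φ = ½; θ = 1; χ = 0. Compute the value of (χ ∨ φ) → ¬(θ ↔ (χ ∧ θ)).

1

χ ∨ φ = 0 ∨ ½ = ½
χ ∧ θ = 0 ∧ 1 = 0
θ ↔ (χ ∧ θ) = 1 ↔ 0 = 0
¬(θ ↔ (χ ∧ θ)) = ¬0 = 1
(χ ∨ φ) → ¬(θ ↔ (χ ∧ θ)) = ½ → 1 = 1  [¬½ ∨ 1]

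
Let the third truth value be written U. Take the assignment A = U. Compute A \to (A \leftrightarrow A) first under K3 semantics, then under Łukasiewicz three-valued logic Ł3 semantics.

In K3: A \leftrightarrow A = U \leftrightarrow U = U
A \to (A \leftrightarrow A) = U \to U = U
In Łukasiewicz three-valued logic Ł3: A \leftrightarrow A = U \leftrightarrow U = true  [1 − |½−½|]
A \to (A \leftrightarrow A) = U \to true = true
They differ because K3 and Łukasiewicz three-valued logic Ł3 treat U differently under implication.

U; true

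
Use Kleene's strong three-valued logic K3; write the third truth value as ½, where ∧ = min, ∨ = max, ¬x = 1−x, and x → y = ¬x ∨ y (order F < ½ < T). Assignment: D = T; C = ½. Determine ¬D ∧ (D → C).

F

¬D = ¬T = F
D → C = T → ½ = ½  [¬T ∨ ½]
¬D ∧ (D → C) = F ∧ ½ = F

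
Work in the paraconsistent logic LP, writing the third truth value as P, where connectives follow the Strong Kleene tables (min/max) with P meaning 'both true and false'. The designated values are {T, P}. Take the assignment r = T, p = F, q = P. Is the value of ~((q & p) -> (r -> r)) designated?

No

q & p = P & F = F
r -> r = T -> T = T
(q & p) -> (r -> r) = F -> T = T
~((q & p) -> (r -> r)) = ~T = F
F ∉ {T, P}.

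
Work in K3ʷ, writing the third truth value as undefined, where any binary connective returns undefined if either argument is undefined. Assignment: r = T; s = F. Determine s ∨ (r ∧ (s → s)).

s → s = F → F = T
r ∧ (s → s) = T ∧ T = T
s ∨ (r ∧ (s → s)) = F ∨ T = T

T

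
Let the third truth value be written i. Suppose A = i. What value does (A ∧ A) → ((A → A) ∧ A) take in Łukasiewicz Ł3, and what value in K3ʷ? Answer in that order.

⊤; i

In Łukasiewicz Ł3: A ∧ A = i ∧ i = i
A → A = i → i = ⊤
(A → A) ∧ A = ⊤ ∧ i = i
(A ∧ A) → ((A → A) ∧ A) = i → i = ⊤
In K3ʷ: A ∧ A = i ∧ i = i
A → A = i → i = i
(A → A) ∧ A = i ∧ i = i
(A ∧ A) → ((A → A) ∧ A) = i → i = i
They differ because Łukasiewicz Ł3 and K3ʷ treat i differently under the binary connectives.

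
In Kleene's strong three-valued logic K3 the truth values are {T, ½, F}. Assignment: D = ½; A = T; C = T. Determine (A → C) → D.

A → C = T → T = T
(A → C) → D = T → ½ = ½  [¬T ∨ ½]

½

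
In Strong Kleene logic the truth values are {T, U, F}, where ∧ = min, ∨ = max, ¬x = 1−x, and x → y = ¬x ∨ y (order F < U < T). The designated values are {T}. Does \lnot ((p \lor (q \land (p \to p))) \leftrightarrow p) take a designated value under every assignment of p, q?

Countermodel: p=T, q=T gives F, which is not designated.

No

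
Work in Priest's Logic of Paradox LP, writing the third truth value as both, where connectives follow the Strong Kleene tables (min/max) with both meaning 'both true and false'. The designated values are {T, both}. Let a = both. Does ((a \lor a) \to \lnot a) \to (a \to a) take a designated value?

Yes

a \lor a = both \lor both = both
\lnot a = \lnot both = both
(a \lor a) \to \lnot a = both \to both = both  [\lnot both \lor both]
a \to a = both \to both = both
((a \lor a) \to \lnot a) \to (a \to a) = both \to both = both
both ∈ {T, both}.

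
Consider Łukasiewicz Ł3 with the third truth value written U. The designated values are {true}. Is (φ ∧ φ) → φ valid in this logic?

Every assignment of φ over {true, U, false} gives a value in {true}.
In particular, with φ=U: (φ ∧ φ) → φ = true.

Yes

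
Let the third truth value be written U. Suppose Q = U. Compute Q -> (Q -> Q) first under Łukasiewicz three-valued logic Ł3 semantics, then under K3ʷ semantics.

In Łukasiewicz three-valued logic Ł3: Q -> Q = U -> U = true  [min(1, 1−½+½)]
Q -> (Q -> Q) = U -> true = true
In K3ʷ: Q -> Q = U -> U = U
Q -> (Q -> Q) = U -> U = U
They differ because Łukasiewicz three-valued logic Ł3 and K3ʷ treat U differently under the binary connectives.

true; U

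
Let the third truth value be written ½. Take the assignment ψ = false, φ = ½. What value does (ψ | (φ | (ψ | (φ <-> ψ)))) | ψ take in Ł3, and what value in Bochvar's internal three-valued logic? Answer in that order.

½; ½

In Ł3: φ <-> ψ = ½ <-> false = ½  [1 − |½−0|]
ψ | (φ <-> ψ) = false | ½ = ½
φ | (ψ | (φ <-> ψ)) = ½ | ½ = ½
ψ | (φ | (ψ | (φ <-> ψ))) = false | ½ = ½
(ψ | (φ | (ψ | (φ <-> ψ)))) | ψ = ½ | false = ½
In Bochvar's internal three-valued logic: φ <-> ψ = ½ <-> false = ½
ψ | (φ <-> ψ) = false | ½ = ½
φ | (ψ | (φ <-> ψ)) = ½ | ½ = ½
ψ | (φ | (ψ | (φ <-> ψ))) = false | ½ = ½
(ψ | (φ | (ψ | (φ <-> ψ)))) | ψ = ½ | false = ½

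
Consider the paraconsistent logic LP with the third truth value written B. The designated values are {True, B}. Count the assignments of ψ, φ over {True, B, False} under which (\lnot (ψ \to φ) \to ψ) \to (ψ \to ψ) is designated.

9

Of the 9 assignments, 9 give a value in {True, B}.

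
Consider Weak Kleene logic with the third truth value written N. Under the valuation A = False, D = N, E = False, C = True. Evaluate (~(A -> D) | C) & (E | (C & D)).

A -> D = False -> N = N
~(A -> D) = ~N = N
~(A -> D) | C = N | True = N
C & D = True & N = N
E | (C & D) = False | N = N
(~(A -> D) | C) & (E | (C & D)) = N & N = N

N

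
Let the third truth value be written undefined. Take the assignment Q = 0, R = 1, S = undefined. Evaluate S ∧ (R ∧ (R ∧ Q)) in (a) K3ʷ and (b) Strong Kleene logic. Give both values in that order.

undefined; 0

In K3ʷ: R ∧ Q = 1 ∧ 0 = 0
R ∧ (R ∧ Q) = 1 ∧ 0 = 0
S ∧ (R ∧ (R ∧ Q)) = undefined ∧ 0 = undefined
In Strong Kleene logic: R ∧ Q = 1 ∧ 0 = 0
R ∧ (R ∧ Q) = 1 ∧ 0 = 0
S ∧ (R ∧ (R ∧ Q)) = undefined ∧ 0 = 0
They differ because K3ʷ and Strong Kleene logic treat undefined differently under the binary connectives.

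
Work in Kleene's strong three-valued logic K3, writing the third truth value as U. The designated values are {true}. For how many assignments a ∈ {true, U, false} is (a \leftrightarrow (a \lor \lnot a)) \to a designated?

a=true: true ✓
a=U: U ·
a=false: true ✓

2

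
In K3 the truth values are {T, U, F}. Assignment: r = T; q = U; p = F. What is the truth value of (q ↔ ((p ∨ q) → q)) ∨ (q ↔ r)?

p ∨ q = F ∨ U = U
(p ∨ q) → q = U → U = U
q ↔ ((p ∨ q) → q) = U ↔ U = U
q ↔ r = U ↔ T = U
(q ↔ ((p ∨ q) → q)) ∨ (q ↔ r) = U ∨ U = U

U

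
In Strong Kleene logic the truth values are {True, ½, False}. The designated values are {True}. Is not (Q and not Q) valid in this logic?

Countermodel: Q=½ gives ½, which is not designated.

No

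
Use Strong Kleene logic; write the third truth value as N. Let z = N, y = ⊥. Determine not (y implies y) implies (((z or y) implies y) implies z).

y implies y = ⊥ implies ⊥ = ⊤
not (y implies y) = not ⊤ = ⊥
z or y = N or ⊥ = N
(z or y) implies y = N implies ⊥ = N  [not N or ⊥]
((z or y) implies y) implies z = N implies N = N
not (y implies y) implies (((z or y) implies y) implies z) = ⊥ implies N = ⊤

⊤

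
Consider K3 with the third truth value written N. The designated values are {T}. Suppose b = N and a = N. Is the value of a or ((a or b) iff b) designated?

a or b = N or N = N
(a or b) iff b = N iff N = N
a or ((a or b) iff b) = N or N = N
N ∉ {T}.

No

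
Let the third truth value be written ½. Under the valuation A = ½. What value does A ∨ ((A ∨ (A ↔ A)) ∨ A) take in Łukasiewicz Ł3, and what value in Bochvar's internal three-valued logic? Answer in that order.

True; ½

In Łukasiewicz Ł3: A ↔ A = ½ ↔ ½ = True
A ∨ (A ↔ A) = ½ ∨ True = True
(A ∨ (A ↔ A)) ∨ A = True ∨ ½ = True
A ∨ ((A ∨ (A ↔ A)) ∨ A) = ½ ∨ True = True
In Bochvar's internal three-valued logic: A ↔ A = ½ ↔ ½ = ½
A ∨ (A ↔ A) = ½ ∨ ½ = ½
(A ∨ (A ↔ A)) ∨ A = ½ ∨ ½ = ½
A ∨ ((A ∨ (A ↔ A)) ∨ A) = ½ ∨ ½ = ½
They differ because Łukasiewicz Ł3 and Bochvar's internal three-valued logic treat ½ differently under the binary connectives.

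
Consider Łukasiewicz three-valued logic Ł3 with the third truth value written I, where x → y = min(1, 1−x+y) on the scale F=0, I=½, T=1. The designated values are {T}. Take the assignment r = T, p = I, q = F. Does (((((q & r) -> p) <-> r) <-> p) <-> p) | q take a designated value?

q & r = F & T = F
(q & r) -> p = F -> I = T  [min(1, 1−0+½)]
((q & r) -> p) <-> r = T <-> T = T
(((q & r) -> p) <-> r) <-> p = T <-> I = I
((((q & r) -> p) <-> r) <-> p) <-> p = I <-> I = T
(((((q & r) -> p) <-> r) <-> p) <-> p) | q = T | F = T
T ∈ {T}.

Yes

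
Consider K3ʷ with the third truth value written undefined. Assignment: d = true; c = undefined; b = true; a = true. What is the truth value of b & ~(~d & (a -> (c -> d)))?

~d = ~true = false
c -> d = undefined -> true = undefined  [any arg is the third value ⇒ result is the third value]
a -> (c -> d) = true -> undefined = undefined
~d & (a -> (c -> d)) = false & undefined = undefined
~(~d & (a -> (c -> d))) = ~undefined = undefined
b & ~(~d & (a -> (c -> d))) = true & undefined = undefined

undefined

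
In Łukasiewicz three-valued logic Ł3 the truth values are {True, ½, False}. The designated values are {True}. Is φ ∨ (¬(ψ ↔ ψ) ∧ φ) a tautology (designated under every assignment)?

No

Countermodel: φ=½, ψ=True gives ½, which is not designated.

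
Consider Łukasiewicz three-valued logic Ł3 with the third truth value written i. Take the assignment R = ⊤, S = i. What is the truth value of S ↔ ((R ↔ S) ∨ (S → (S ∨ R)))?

R ↔ S = ⊤ ↔ i = i  [1 − |1−½|]
S ∨ R = i ∨ ⊤ = ⊤
S → (S ∨ R) = i → ⊤ = ⊤
(R ↔ S) ∨ (S → (S ∨ R)) = i ∨ ⊤ = ⊤
S ↔ ((R ↔ S) ∨ (S → (S ∨ R))) = i ↔ ⊤ = i

i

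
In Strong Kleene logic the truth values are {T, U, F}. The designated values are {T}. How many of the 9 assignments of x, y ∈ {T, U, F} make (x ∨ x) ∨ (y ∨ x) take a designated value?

5

Of the 9 assignments, 5 give a value in {T}.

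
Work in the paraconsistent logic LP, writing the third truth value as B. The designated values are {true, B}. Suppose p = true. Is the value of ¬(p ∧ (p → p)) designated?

p → p = true → true = true
p ∧ (p → p) = true ∧ true = true
¬(p ∧ (p → p)) = ¬true = false
false ∉ {true, B}.

No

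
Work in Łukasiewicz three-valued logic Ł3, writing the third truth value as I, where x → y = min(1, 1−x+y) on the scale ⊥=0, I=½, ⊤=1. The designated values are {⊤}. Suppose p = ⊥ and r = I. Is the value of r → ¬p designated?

Yes

¬p = ¬⊥ = ⊤
r → ¬p = I → ⊤ = ⊤  [min(1, 1−½+1)]
⊤ ∈ {⊤}.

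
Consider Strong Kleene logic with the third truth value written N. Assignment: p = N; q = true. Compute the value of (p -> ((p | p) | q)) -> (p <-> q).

p | p = N | N = N
(p | p) | q = N | true = true
p -> ((p | p) | q) = N -> true = true
p <-> q = N <-> true = N
(p -> ((p | p) | q)) -> (p <-> q) = true -> N = N

N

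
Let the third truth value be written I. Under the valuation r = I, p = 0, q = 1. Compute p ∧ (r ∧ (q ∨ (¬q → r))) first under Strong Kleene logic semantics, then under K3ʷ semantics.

0; I

In Strong Kleene logic: ¬q = ¬1 = 0
¬q → r = 0 → I = 1  [¬0 ∨ I]
q ∨ (¬q → r) = 1 ∨ 1 = 1
r ∧ (q ∨ (¬q → r)) = I ∧ 1 = I
p ∧ (r ∧ (q ∨ (¬q → r))) = 0 ∧ I = 0
In K3ʷ: ¬q = ¬1 = 0
¬q → r = 0 → I = I
q ∨ (¬q → r) = 1 ∨ I = I
r ∧ (q ∨ (¬q → r)) = I ∧ I = I
p ∧ (r ∧ (q ∨ (¬q → r))) = 0 ∧ I = I
They differ because Strong Kleene logic and K3ʷ treat I differently under the binary connectives.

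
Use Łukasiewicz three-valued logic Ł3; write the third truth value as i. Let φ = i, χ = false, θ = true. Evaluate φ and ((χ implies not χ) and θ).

i

not χ = not false = true
χ implies not χ = false implies true = true
(χ implies not χ) and θ = true and true = true
φ and ((χ implies not χ) and θ) = i and true = i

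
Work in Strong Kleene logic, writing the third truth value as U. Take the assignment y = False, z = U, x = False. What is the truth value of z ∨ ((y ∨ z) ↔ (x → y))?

U

y ∨ z = False ∨ U = U
x → y = False → False = True
(y ∨ z) ↔ (x → y) = U ↔ True = U
z ∨ ((y ∨ z) ↔ (x → y)) = U ∨ U = U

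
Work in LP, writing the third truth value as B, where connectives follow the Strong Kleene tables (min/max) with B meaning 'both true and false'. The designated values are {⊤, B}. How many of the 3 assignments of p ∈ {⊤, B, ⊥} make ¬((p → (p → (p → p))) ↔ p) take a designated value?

p=⊤: ⊥ ·
p=B: B ✓
p=⊥: ⊤ ✓

2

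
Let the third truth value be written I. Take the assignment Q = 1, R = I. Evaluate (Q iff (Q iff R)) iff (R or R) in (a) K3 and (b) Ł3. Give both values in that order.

I; 1

In K3: Q iff R = 1 iff I = I
Q iff (Q iff R) = 1 iff I = I
R or R = I or I = I
(Q iff (Q iff R)) iff (R or R) = I iff I = I
In Ł3: Q iff R = 1 iff I = I  [1 − |1−½|]
Q iff (Q iff R) = 1 iff I = I
R or R = I or I = I
(Q iff (Q iff R)) iff (R or R) = I iff I = 1
They differ because K3 and Ł3 treat I differently under implication.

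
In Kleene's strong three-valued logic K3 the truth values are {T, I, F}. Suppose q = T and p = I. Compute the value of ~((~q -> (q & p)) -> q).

~q = ~T = F
q & p = T & I = I
~q -> (q & p) = F -> I = T  [~F | I]
(~q -> (q & p)) -> q = T -> T = T
~((~q -> (q & p)) -> q) = ~T = F

F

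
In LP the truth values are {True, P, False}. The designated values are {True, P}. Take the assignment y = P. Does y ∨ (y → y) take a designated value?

y → y = P → P = P
y ∨ (y → y) = P ∨ P = P
P ∈ {True, P}.

Yes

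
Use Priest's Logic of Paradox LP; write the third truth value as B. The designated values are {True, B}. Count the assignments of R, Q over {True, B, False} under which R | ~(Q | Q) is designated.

Of the 9 assignments, 8 give a value in {True, B}.

8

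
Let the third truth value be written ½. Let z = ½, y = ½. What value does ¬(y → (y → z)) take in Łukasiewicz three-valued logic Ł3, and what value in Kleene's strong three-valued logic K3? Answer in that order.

In Łukasiewicz three-valued logic Ł3: y → z = ½ → ½ = T  [min(1, 1−½+½)]
y → (y → z) = ½ → T = T
¬(y → (y → z)) = ¬T = F
In Kleene's strong three-valued logic K3: y → z = ½ → ½ = ½
y → (y → z) = ½ → ½ = ½
¬(y → (y → z)) = ¬½ = ½
They differ because Łukasiewicz three-valued logic Ł3 and Kleene's strong three-valued logic K3 treat ½ differently under implication.

F; ½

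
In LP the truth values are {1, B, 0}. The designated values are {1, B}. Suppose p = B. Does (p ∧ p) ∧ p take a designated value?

p ∧ p = B ∧ B = B
(p ∧ p) ∧ p = B ∧ B = B
B ∈ {1, B}.

Yes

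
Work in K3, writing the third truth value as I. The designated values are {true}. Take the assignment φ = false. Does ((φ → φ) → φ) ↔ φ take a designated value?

φ → φ = false → false = true
(φ → φ) → φ = true → false = false
((φ → φ) → φ) ↔ φ = false ↔ false = true
true ∈ {true}.

Yes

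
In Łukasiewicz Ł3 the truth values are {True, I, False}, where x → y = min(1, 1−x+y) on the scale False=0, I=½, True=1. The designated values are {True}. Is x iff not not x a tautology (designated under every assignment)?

Yes

Every assignment of x over {True, I, False} gives a value in {True}.
In particular, with x=I: x iff not not x = True.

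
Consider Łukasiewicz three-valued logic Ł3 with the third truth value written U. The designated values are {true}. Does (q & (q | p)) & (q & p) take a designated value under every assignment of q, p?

No

Countermodel: q=true, p=U gives U, which is not designated.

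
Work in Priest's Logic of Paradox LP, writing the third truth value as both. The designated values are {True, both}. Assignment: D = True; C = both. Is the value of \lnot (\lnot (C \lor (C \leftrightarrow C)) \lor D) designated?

C \leftrightarrow C = both \leftrightarrow both = both
C \lor (C \leftrightarrow C) = both \lor both = both
\lnot (C \lor (C \leftrightarrow C)) = \lnot both = both
\lnot (C \lor (C \leftrightarrow C)) \lor D = both \lor True = True
\lnot (\lnot (C \lor (C \leftrightarrow C)) \lor D) = \lnot True = False
False ∉ {True, both}.

No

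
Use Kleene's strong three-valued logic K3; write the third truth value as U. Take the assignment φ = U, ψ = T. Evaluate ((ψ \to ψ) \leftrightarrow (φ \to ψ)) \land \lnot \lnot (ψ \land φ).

U

ψ \to ψ = T \to T = T
φ \to ψ = U \to T = T  [\lnot U \lor T]
(ψ \to ψ) \leftrightarrow (φ \to ψ) = T \leftrightarrow T = T
ψ \land φ = T \land U = U
\lnot (ψ \land φ) = \lnot U = U
\lnot \lnot (ψ \land φ) = \lnot U = U
((ψ \to ψ) \leftrightarrow (φ \to ψ)) \land \lnot \lnot (ψ \land φ) = T \land U = U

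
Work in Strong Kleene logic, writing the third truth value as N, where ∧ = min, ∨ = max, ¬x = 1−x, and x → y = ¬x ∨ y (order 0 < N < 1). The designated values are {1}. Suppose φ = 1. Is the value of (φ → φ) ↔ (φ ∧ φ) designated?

φ → φ = 1 → 1 = 1
φ ∧ φ = 1 ∧ 1 = 1
(φ → φ) ↔ (φ ∧ φ) = 1 ↔ 1 = 1
1 ∈ {1}.

Yes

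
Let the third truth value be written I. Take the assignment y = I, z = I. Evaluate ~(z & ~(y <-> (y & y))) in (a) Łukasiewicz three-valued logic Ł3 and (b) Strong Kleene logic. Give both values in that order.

True; I

In Łukasiewicz three-valued logic Ł3: y & y = I & I = I
y <-> (y & y) = I <-> I = True  [1 − |½−½|]
~(y <-> (y & y)) = ~True = False
z & ~(y <-> (y & y)) = I & False = False
~(z & ~(y <-> (y & y))) = ~False = True
In Strong Kleene logic: y & y = I & I = I
y <-> (y & y) = I <-> I = I
~(y <-> (y & y)) = ~I = I
z & ~(y <-> (y & y)) = I & I = I
~(z & ~(y <-> (y & y))) = ~I = I
They differ because Łukasiewicz three-valued logic Ł3 and Strong Kleene logic treat I differently under implication.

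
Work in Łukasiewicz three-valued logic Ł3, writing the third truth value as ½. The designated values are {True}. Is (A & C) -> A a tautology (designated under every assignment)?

Every assignment of A, C over {True, ½, False} gives a value in {True}.
In particular, with A=½, C=½: (A & C) -> A = True.

Yes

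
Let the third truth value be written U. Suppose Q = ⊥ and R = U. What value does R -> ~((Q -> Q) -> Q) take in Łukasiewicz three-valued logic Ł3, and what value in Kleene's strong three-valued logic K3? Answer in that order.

⊤; ⊤

In Łukasiewicz three-valued logic Ł3: Q -> Q = ⊥ -> ⊥ = ⊤
(Q -> Q) -> Q = ⊤ -> ⊥ = ⊥
~((Q -> Q) -> Q) = ~⊥ = ⊤
R -> ~((Q -> Q) -> Q) = U -> ⊤ = ⊤  [min(1, 1−½+1)]
In Kleene's strong three-valued logic K3: Q -> Q = ⊥ -> ⊥ = ⊤
(Q -> Q) -> Q = ⊤ -> ⊥ = ⊥
~((Q -> Q) -> Q) = ~⊥ = ⊤
R -> ~((Q -> Q) -> Q) = U -> ⊤ = ⊤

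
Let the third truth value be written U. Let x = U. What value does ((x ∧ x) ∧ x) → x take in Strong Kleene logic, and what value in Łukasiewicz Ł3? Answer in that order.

In Strong Kleene logic: x ∧ x = U ∧ U = U
(x ∧ x) ∧ x = U ∧ U = U
((x ∧ x) ∧ x) → x = U → U = U  [¬U ∨ U]
In Łukasiewicz Ł3: x ∧ x = U ∧ U = U
(x ∧ x) ∧ x = U ∧ U = U
((x ∧ x) ∧ x) → x = U → U = true  [min(1, 1−½+½)]
They differ because Strong Kleene logic and Łukasiewicz Ł3 treat U differently under implication.

U; true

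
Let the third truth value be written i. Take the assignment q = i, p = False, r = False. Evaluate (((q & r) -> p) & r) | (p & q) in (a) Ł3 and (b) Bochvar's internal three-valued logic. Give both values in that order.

False; i

In Ł3: q & r = i & False = False
(q & r) -> p = False -> False = True
((q & r) -> p) & r = True & False = False
p & q = False & i = False
(((q & r) -> p) & r) | (p & q) = False | False = False
In Bochvar's internal three-valued logic: q & r = i & False = i
(q & r) -> p = i -> False = i
((q & r) -> p) & r = i & False = i
p & q = False & i = i
(((q & r) -> p) & r) | (p & q) = i | i = i
They differ because Ł3 and Bochvar's internal three-valued logic treat i differently under the binary connectives.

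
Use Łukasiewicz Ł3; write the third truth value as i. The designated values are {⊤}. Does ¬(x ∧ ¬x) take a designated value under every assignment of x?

Countermodel: x=i gives i, which is not designated.

No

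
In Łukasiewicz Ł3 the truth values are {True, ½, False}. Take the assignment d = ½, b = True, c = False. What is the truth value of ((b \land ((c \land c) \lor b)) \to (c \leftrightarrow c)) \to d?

c \land c = False \land False = False
(c \land c) \lor b = False \lor True = True
b \land ((c \land c) \lor b) = True \land True = True
c \leftrightarrow c = False \leftrightarrow False = True
(b \land ((c \land c) \lor b)) \to (c \leftrightarrow c) = True \to True = True
((b \land ((c \land c) \lor b)) \to (c \leftrightarrow c)) \to d = True \to ½ = ½

½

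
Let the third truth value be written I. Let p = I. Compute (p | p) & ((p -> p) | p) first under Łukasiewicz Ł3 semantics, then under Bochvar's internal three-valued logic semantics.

In Łukasiewicz Ł3: p | p = I | I = I
p -> p = I -> I = 1
(p -> p) | p = 1 | I = 1
(p | p) & ((p -> p) | p) = I & 1 = I
In Bochvar's internal three-valued logic: p | p = I | I = I
p -> p = I -> I = I  [any arg is the third value ⇒ result is the third value]
(p -> p) | p = I | I = I
(p | p) & ((p -> p) | p) = I & I = I

I; I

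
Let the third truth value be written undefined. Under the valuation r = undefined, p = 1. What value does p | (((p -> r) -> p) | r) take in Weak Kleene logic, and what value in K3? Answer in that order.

In Weak Kleene logic: p -> r = 1 -> undefined = undefined  [any arg is the third value ⇒ result is the third value]
(p -> r) -> p = undefined -> 1 = undefined
((p -> r) -> p) | r = undefined | undefined = undefined
p | (((p -> r) -> p) | r) = 1 | undefined = undefined
In K3: p -> r = 1 -> undefined = undefined  [~1 | undefined]
(p -> r) -> p = undefined -> 1 = 1
((p -> r) -> p) | r = 1 | undefined = 1
p | (((p -> r) -> p) | r) = 1 | 1 = 1
They differ because Weak Kleene logic and K3 treat undefined differently under the binary connectives.

undefined; 1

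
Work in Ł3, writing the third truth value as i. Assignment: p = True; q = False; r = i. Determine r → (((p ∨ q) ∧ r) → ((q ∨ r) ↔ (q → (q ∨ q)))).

True

p ∨ q = True ∨ False = True
(p ∨ q) ∧ r = True ∧ i = i
q ∨ r = False ∨ i = i
q ∨ q = False ∨ False = False
q → (q ∨ q) = False → False = True
(q ∨ r) ↔ (q → (q ∨ q)) = i ↔ True = i  [1 − |½−1|]
((p ∨ q) ∧ r) → ((q ∨ r) ↔ (q → (q ∨ q))) = i → i = True
r → (((p ∨ q) ∧ r) → ((q ∨ r) ↔ (q → (q ∨ q)))) = i → True = True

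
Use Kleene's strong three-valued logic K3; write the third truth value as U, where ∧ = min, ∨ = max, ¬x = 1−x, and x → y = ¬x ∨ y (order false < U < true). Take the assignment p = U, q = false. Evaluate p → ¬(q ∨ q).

true

q ∨ q = false ∨ false = false
¬(q ∨ q) = ¬false = true
p → ¬(q ∨ q) = U → true = true  [¬U ∨ true]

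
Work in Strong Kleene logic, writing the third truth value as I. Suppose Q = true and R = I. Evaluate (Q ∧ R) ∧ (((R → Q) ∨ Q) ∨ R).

I

Q ∧ R = true ∧ I = I
R → Q = I → true = true  [¬I ∨ true]
(R → Q) ∨ Q = true ∨ true = true
((R → Q) ∨ Q) ∨ R = true ∨ I = true
(Q ∧ R) ∧ (((R → Q) ∨ Q) ∨ R) = I ∧ true = I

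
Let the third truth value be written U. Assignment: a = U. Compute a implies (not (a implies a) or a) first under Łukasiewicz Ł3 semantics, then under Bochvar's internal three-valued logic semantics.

⊤; U

In Łukasiewicz Ł3: a implies a = U implies U = ⊤  [min(1, 1−½+½)]
not (a implies a) = not ⊤ = ⊥
not (a implies a) or a = ⊥ or U = U
a implies (not (a implies a) or a) = U implies U = ⊤
In Bochvar's internal three-valued logic: a implies a = U implies U = U  [any arg is the third value ⇒ result is the third value]
not (a implies a) = not U = U
not (a implies a) or a = U or U = U
a implies (not (a implies a) or a) = U implies U = U
They differ because Łukasiewicz Ł3 and Bochvar's internal three-valued logic treat U differently under the binary connectives.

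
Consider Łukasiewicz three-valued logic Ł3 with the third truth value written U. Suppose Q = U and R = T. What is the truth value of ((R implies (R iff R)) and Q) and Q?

R iff R = T iff T = T
R implies (R iff R) = T implies T = T
(R implies (R iff R)) and Q = T and U = U
((R implies (R iff R)) and Q) and Q = U and U = U

U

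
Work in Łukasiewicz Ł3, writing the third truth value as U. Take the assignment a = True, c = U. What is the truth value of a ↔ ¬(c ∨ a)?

c ∨ a = U ∨ True = True
¬(c ∨ a) = ¬True = False
a ↔ ¬(c ∨ a) = True ↔ False = False

False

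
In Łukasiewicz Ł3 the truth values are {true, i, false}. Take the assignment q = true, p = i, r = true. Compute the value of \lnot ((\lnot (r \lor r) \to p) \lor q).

r \lor r = true \lor true = true
\lnot (r \lor r) = \lnot true = false
\lnot (r \lor r) \to p = false \to i = true  [min(1, 1−0+½)]
(\lnot (r \lor r) \to p) \lor q = true \lor true = true
\lnot ((\lnot (r \lor r) \to p) \lor q) = \lnot true = false

false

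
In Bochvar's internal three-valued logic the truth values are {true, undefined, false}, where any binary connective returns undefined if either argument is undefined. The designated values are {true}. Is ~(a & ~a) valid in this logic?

No

Countermodel: a=undefined gives undefined, which is not designated.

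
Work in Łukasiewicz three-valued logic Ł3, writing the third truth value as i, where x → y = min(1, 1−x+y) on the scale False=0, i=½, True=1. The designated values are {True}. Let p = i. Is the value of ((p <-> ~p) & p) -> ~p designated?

Yes

~p = ~i = i
p <-> ~p = i <-> i = True  [1 − |½−½|]
(p <-> ~p) & p = True & i = i
~p = ~i = i
((p <-> ~p) & p) -> ~p = i -> i = True
True ∈ {True}.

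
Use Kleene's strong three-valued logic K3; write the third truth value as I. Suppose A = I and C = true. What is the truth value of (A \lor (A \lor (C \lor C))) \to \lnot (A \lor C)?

C \lor C = true \lor true = true
A \lor (C \lor C) = I \lor true = true
A \lor (A \lor (C \lor C)) = I \lor true = true
A \lor C = I \lor true = true
\lnot (A \lor C) = \lnot true = false
(A \lor (A \lor (C \lor C))) \to \lnot (A \lor C) = true \to false = false

false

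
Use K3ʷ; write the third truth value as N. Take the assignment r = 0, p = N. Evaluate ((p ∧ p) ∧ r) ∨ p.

p ∧ p = N ∧ N = N
(p ∧ p) ∧ r = N ∧ 0 = N
((p ∧ p) ∧ r) ∨ p = N ∨ N = N

N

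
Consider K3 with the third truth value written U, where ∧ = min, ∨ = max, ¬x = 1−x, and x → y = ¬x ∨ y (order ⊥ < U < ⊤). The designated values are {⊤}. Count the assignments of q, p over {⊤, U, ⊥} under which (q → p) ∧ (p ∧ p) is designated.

3

Designated under: (q=⊤, p=⊤); (q=U, p=⊤); (q=⊥, p=⊤).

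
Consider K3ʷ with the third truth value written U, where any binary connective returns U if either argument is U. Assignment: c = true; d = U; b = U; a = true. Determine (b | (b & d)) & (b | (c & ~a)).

b & d = U & U = U
b | (b & d) = U | U = U
~a = ~true = false
c & ~a = true & false = false
b | (c & ~a) = U | false = U
(b | (b & d)) & (b | (c & ~a)) = U & U = U

U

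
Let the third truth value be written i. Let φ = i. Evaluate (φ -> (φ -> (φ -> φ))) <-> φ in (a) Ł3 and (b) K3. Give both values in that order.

In Ł3: φ -> φ = i -> i = ⊤  [min(1, 1−½+½)]
φ -> (φ -> φ) = i -> ⊤ = ⊤
φ -> (φ -> (φ -> φ)) = i -> ⊤ = ⊤
(φ -> (φ -> (φ -> φ))) <-> φ = ⊤ <-> i = i
In K3: φ -> φ = i -> i = i  [~i | i]
φ -> (φ -> φ) = i -> i = i
φ -> (φ -> (φ -> φ)) = i -> i = i
(φ -> (φ -> (φ -> φ))) <-> φ = i <-> i = i

i; i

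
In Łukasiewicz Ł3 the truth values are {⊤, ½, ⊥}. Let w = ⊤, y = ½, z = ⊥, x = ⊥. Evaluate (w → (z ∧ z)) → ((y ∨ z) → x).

⊤

z ∧ z = ⊥ ∧ ⊥ = ⊥
w → (z ∧ z) = ⊤ → ⊥ = ⊥
y ∨ z = ½ ∨ ⊥ = ½
(y ∨ z) → x = ½ → ⊥ = ½  [min(1, 1−½+0)]
(w → (z ∧ z)) → ((y ∨ z) → x) = ⊥ → ½ = ⊤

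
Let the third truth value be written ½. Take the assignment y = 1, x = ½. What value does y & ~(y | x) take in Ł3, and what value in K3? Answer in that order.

In Ł3: y | x = 1 | ½ = 1
~(y | x) = ~1 = 0
y & ~(y | x) = 1 & 0 = 0
In K3: y | x = 1 | ½ = 1
~(y | x) = ~1 = 0
y & ~(y | x) = 1 & 0 = 0

0; 0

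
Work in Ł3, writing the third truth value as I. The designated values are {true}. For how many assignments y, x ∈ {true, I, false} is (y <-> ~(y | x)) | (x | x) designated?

Of the 9 assignments, 5 give a value in {true}.

5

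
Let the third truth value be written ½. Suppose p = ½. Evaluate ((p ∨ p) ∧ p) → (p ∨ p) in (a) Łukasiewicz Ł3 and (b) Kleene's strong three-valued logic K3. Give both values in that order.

T; ½

In Łukasiewicz Ł3: p ∨ p = ½ ∨ ½ = ½
(p ∨ p) ∧ p = ½ ∧ ½ = ½
p ∨ p = ½ ∨ ½ = ½
((p ∨ p) ∧ p) → (p ∨ p) = ½ → ½ = T  [min(1, 1−½+½)]
In Kleene's strong three-valued logic K3: p ∨ p = ½ ∨ ½ = ½
(p ∨ p) ∧ p = ½ ∧ ½ = ½
p ∨ p = ½ ∨ ½ = ½
((p ∨ p) ∧ p) → (p ∨ p) = ½ → ½ = ½  [¬½ ∨ ½]
They differ because Łukasiewicz Ł3 and Kleene's strong three-valued logic K3 treat ½ differently under implication.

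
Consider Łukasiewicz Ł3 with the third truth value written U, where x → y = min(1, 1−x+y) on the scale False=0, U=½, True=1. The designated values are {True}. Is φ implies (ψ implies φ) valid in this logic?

Yes

Every assignment of φ, ψ over {True, U, False} gives a value in {True}.
In particular, with φ=U, ψ=U: φ implies (ψ implies φ) = True.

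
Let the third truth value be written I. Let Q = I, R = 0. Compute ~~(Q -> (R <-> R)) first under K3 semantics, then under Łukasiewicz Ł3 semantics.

In K3: R <-> R = 0 <-> 0 = 1
Q -> (R <-> R) = I -> 1 = 1
~(Q -> (R <-> R)) = ~1 = 0
~~(Q -> (R <-> R)) = ~0 = 1
In Łukasiewicz Ł3: R <-> R = 0 <-> 0 = 1
Q -> (R <-> R) = I -> 1 = 1
~(Q -> (R <-> R)) = ~1 = 0
~~(Q -> (R <-> R)) = ~0 = 1

1; 1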